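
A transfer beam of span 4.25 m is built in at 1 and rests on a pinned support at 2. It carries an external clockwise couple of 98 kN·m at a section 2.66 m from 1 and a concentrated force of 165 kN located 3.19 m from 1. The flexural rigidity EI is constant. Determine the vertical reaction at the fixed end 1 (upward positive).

Take the reaction at 2 as the redundant and release it; the primary structure is a cantilever fixed at 1.
Downward deflection at the released point 2 due to the loads:
  clockwise couple 98 at a = 2.66: M₀a(2L − a)/(2EI) = 761.2/EI
  point load 165 at a = 3.19: Pa²(3L − a)/(6EI) = 2675/EI
  δ_0 = 3436/EI
Flexibility coefficient — unit upward force at 2: δ_{22} = L³/(3EI) = 25.59/EI.
Compatibility at 2: δ_0 − R_2·δ_{22} = 0, so R_2 = 3436/25.59 = 134.3 kN.
Vertical equilibrium: R_1 = ΣP − R_2 = 165 − 134.3 = 30.7 kN.

R_1 = 30.7 kN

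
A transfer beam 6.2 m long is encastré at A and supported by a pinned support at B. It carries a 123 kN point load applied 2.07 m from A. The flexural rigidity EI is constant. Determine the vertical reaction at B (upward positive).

R_B = 18.28 kN

Remove the prop at B; the released (primary) structure is a cantilever built in at A.
Deflection at B on the released cantilever, summing each load's contribution:
  point load 123 at a = 2.07: Pa²(3L − a)/(6EI) = 1452/EI
Flexibility coefficient — unit upward force at B: δ_{BB} = L³/(3EI) = 79.44/EI.
The prop prevents deflection at B: R_B = δ_0/δ_{BB} = 1452/79.44 = 18.28 kN.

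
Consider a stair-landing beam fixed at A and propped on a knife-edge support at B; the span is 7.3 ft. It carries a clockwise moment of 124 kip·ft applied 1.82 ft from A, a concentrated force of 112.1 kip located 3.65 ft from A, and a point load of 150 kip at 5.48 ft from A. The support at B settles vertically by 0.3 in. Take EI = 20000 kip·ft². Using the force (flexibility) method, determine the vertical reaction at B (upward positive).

Remove the prop at B; the released (primary) structure is a cantilever built in at A.
Deflection at B on the released cantilever, summing each load's contribution:
  clockwise couple 124 at a = 1.82: M₀a(2L − a)/(2EI) = 1442/EI
  point load 112.1 at a = 3.65: Pa²(3L − a)/(6EI) = 4543/EI
  point load 150 at a = 5.48: Pa²(3L − a)/(6EI) = 12327/EI
  δ_0 = 18312/EI
Tip deflection under a unit load at B: L³/(3EI) = 129.7/EI.
With EI = 20000 kip·ft²: δ_0 = 0.91561 ft and δ_{BB} = 0.006484 ft/kip.
Compatibility — the beam at B must follow the support down by 0.025 ft: δ_0 − R_B·δ_{BB} = 0.025, so R_B = (0.91561 − 0.025)/0.006484 = 137.4 kip.

R_B = 137.4 kip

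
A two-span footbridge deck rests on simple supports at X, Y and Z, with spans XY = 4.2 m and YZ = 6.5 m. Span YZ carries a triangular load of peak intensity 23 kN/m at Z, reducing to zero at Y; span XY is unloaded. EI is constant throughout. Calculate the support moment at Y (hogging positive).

M_Y = 34.44 kN·m

Take M_Y as the redundant. Released structure: two simple spans XY and YZ with a hinge at Y.
Discontinuity in slope at Y on the released structure — sum the simple-span end rotations:
  span YZ: triangular load, peak 23: 7w₀L³/(360EI) = 122.8/EI
  relative rotation θ_0 = (0 + 122.8)/EI = 122.8/EI
A unit hogging moment at Y produces rotation L₁/(3EI) + L₂/(3EI) = 3.567/EI.
Slope continuity at Y: θ_0 = M_Y·3.567/EI, so M_Y = 122.8/3.567 = 34.44 kN·m (hogging).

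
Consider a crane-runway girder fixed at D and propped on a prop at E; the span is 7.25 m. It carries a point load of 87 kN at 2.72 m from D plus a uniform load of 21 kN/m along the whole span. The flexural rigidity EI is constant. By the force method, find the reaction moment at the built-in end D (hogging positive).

M_D = 258.1 kN·m

Remove the prop at E; the released (primary) structure is a cantilever built in at D.
Downward deflection at the released point E due to the loads:
  point load 87 at a = 2.72: Pa²(3L − a)/(6EI) = 2041/EI
  UDL 21: wL⁴/(8EI) = 7252/EI
  δ_0 = 9294/EI
Flexibility coefficient — unit upward force at E: δ_{EE} = L³/(3EI) = 127/EI.
Compatibility at E: δ_0 − R_E·δ_{EE} = 0, so R_E = 9294/127 = 73.17 kN.
Moment equilibrium about D: M_D = Σ(load moments about D) − R_E·L = 788.5 − 73.17×7.25 = 258.1 kN·m.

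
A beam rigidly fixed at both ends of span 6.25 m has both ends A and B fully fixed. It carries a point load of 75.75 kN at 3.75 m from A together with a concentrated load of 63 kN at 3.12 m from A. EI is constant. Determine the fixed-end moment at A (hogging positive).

Take the two fixed-end moments M_A, M_B as redundants; the released structure is the simple span AB.
Simple-span end rotations at A and B under the given loads:
  at A: point load 75.75 at a = 3.75: Pab(L + b)/(6LEI) = 165.7/EI
  at B: point load 75.75 at a = 3.75: Pab(L + a)/(6LEI) = 189.4/EI
  at A: point load 63 at a = 3.12: Pab(L + b)/(6LEI) = 153.9/EI
  at B: point load 63 at a = 3.12: Pab(L + a)/(6LEI) = 153.7/EI
  θ_A0 = 319.6/EI,  θ_B0 = 343.1/EI
Flexibility coefficients: a unit moment at one end gives L/(3EI) there and L/(6EI) at the far end, so f₁₁ = f₂₂ = 2.083/EI and f₁₂ = f₂₁ = 1.042/EI.
Compatibility — zero rotation at each built-in end:
  2.083 M_A + 1.042 M_B = 319.6
  1.042 M_A + 2.083 M_B = 343.1
Solving the pair gives M_A = 94.75 kN·m and M_B = 117.3 kN·m (hogging).

M_A = 94.75 kN·m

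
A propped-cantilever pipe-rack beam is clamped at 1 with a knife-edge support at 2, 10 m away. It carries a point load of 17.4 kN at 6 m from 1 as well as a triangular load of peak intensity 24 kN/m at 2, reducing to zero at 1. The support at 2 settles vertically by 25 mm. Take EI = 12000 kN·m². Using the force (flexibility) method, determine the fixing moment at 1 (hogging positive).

M_1 = 178.2 kN·m

Remove the prop at 2; the released (primary) structure is a cantilever built in at 1.
Free-end deflection of the primary structure under the applied loading (downward +):
  point load 17.4 at a = 6: Pa²(3L − a)/(6EI) = 2506/EI
  triangular load, peak 24 at the free end: 11w₀L⁴/(120EI) = 22000/EI
  δ_0 = 24506/EI
Tip deflection under a unit load at 2: L³/(3EI) = 333.3/EI.
With EI = 12000 kN·m²: δ_0 = 2.0421 m and δ_{22} = 0.027778 m/kN.
Compatibility — the beam at 2 must follow the support down by 0.025 m: δ_0 − R_2·δ_{22} = 0.025, so R_2 = (2.0421 − 0.025)/0.027778 = 72.62 kN.
Moment equilibrium about 1: M_1 = Σ(load moments about 1) − R_2·L = 904.4 − 72.62×10 = 178.2 kN·m.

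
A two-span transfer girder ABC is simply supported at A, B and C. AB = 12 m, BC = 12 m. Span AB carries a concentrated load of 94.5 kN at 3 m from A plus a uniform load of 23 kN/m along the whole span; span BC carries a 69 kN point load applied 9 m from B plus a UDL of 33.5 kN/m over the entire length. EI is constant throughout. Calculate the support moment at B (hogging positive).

M_B = 623.5 kN·m

Take M_B as the redundant. Released structure: two simple spans AB and BC with a hinge at B.
Rotations at B on the released spans (each span's end-slope, ×1/EI):
  span AB: point load 94.5 at a = 3: Pab(L + a)/(6LEI) = 531.6/EI
  span AB: UDL 23: wL³/(24EI) = 1656/EI
  span BC: point load 69 at a = 9: Pab(L + b)/(6LEI) = 388.1/EI
  span BC: UDL 33.5: wL³/(24EI) = 2412/EI
  relative rotation θ_0 = (2188 + 2800)/EI = 4988/EI
A unit hogging moment at B produces rotation L₁/(3EI) + L₂/(3EI) = 8/EI.
Compatibility: M_B·(L₁+L₂)/(3EI) = θ_0, giving M_B = 623.5 kN·m (hogging).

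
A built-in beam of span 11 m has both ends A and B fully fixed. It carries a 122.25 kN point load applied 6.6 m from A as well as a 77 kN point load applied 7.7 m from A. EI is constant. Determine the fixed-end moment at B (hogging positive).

M_B = 318.2 kN·m

Release both end moments; the primary structure is a simply-supported span AB with redundants M_A and M_B.
Simple-span end rotations at A and B under the given loads:
  at A: point load 122.25 at a = 6.6: Pab(L + b)/(6LEI) = 828.4/EI
  at B: point load 122.25 at a = 6.6: Pab(L + a)/(6LEI) = 946.7/EI
  at A: point load 77 at a = 7.7: Pab(L + b)/(6LEI) = 423.9/EI
  at B: point load 77 at a = 7.7: Pab(L + a)/(6LEI) = 554.4/EI
  θ_A0 = 1252/EI,  θ_B0 = 1501/EI
Flexibility coefficients: a unit moment at one end gives L/(3EI) there and L/(6EI) at the far end, so f₁₁ = f₂₂ = 3.667/EI and f₁₂ = f₂₁ = 1.833/EI.
Compatibility — zero rotation at each built-in end:
  3.667 M_A + 1.833 M_B = 1252
  1.833 M_A + 3.667 M_B = 1501
Solving the pair gives M_A = 182.5 kN·m and M_B = 318.2 kN·m (hogging).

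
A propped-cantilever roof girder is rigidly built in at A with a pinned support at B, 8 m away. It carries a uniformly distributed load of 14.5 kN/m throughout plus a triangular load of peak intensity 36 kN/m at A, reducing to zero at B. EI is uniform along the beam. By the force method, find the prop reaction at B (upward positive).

Take the reaction at B as the redundant and release it; the primary structure is a cantilever fixed at A.
Downward deflection at the released point B due to the loads:
  UDL 14.5: wL⁴/(8EI) = 7424/EI
  triangular load, peak 36 at the fixed end: w₀L⁴/(30EI) = 4915/EI
  δ_0 = 12339/EI
Tip deflection under a unit load at B: L³/(3EI) = 170.7/EI.
Compatibility at B: δ_0 − R_B·δ_{BB} = 0, so R_B = 12339/170.7 = 72.3 kN.

R_B = 72.3 kN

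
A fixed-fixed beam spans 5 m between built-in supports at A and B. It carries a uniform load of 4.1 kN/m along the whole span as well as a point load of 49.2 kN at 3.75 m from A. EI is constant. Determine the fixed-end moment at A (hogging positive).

M_A = 20.07 kN·m

Take the two fixed-end moments M_A, M_B as redundants; the released structure is the simple span AB.
Simple-span end rotations at A and B under the given loads:
  at A: UDL 4.1: wL³/(24EI) = 21.35/EI
  at B: UDL 4.1: wL³/(24EI) = 21.35/EI
  at A: point load 49.2 at a = 3.75: Pab(L + b)/(6LEI) = 48.05/EI
  at B: point load 49.2 at a = 3.75: Pab(L + a)/(6LEI) = 67.27/EI
  θ_A0 = 69.4/EI,  θ_B0 = 88.62/EI
Flexibility coefficients: a unit moment at one end gives L/(3EI) there and L/(6EI) at the far end, so f₁₁ = f₂₂ = 1.667/EI and f₁₂ = f₂₁ = 0.8333/EI.
Compatibility — zero rotation at each built-in end:
  1.667 M_A + 0.8333 M_B = 69.4
  0.8333 M_A + 1.667 M_B = 88.62
Solving the pair gives M_A = 20.07 kN·m and M_B = 43.14 kN·m (hogging).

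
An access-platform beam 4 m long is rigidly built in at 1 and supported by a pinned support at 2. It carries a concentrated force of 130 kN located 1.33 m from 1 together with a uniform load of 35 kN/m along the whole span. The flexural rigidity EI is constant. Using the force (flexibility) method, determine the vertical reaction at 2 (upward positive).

Take the reaction at 2 as the redundant and release it; the primary structure is a cantilever fixed at 1.
Deflection at 2 on the released cantilever, summing each load's contribution:
  point load 130 at a = 1.33: Pa²(3L − a)/(6EI) = 408.9/EI
  UDL 35: wL⁴/(8EI) = 1120/EI
  δ_0 = 1529/EI
Flexibility coefficient — unit upward force at 2: δ_{22} = L³/(3EI) = 21.33/EI.
The prop prevents deflection at 2: R_2 = δ_0/δ_{22} = 1529/21.33 = 71.67 kN.

R_2 = 71.67 kN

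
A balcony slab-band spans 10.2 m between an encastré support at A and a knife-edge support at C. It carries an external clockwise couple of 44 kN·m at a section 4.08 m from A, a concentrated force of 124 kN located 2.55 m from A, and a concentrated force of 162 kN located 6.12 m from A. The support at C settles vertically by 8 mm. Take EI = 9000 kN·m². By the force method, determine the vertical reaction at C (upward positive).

R_C = 84.58 kN

Choose R_C as the redundant. The primary structure is the cantilever fixed at A.
Free-end deflection of the primary structure under the applied loading (downward +):
  clockwise couple 44 at a = 4.08: M₀a(2L − a)/(2EI) = 1465/EI
  point load 124 at a = 2.55: Pa²(3L − a)/(6EI) = 3769/EI
  point load 162 at a = 6.12: Pa²(3L − a)/(6EI) = 24756/EI
  δ_0 = 29990/EI
Tip deflection under a unit load at C: L³/(3EI) = 353.7/EI.
With EI = 9000 kN·m²: δ_0 = 3.3322 m and δ_{CC} = 0.039304 m/kN.
Compatibility — the beam at C must follow the support down by 0.008 m: δ_0 − R_C·δ_{CC} = 0.008, so R_C = (3.3322 − 0.008)/0.039304 = 84.58 kN.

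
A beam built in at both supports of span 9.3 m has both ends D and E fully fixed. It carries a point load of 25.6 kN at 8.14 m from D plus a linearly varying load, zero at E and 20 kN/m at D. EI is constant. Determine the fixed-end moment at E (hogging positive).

M_E = 80.41 kN·m

Take the two fixed-end moments M_D, M_E as redundants; the released structure is the simple span DE.
On the primary (simply-supported) span, the end slopes from the loading are:
  at D: point load 25.6 at a = 8.14: Pab(L + b)/(6LEI) = 45.31/EI
  at E: point load 25.6 at a = 8.14: Pab(L + a)/(6LEI) = 75.55/EI
  at D: triangular load, peak 20: w₀L³/(45EI) = 357.5/EI
  at E: triangular load, peak 20: 7w₀L³/(360EI) = 312.8/EI
  θ_D0 = 402.8/EI,  θ_E0 = 388.4/EI
Flexibility coefficients: a unit moment at one end gives L/(3EI) there and L/(6EI) at the far end, so f₁₁ = f₂₂ = 3.1/EI and f₁₂ = f₂₁ = 1.55/EI.
Compatibility — zero rotation at each built-in end:
  3.1 M_D + 1.55 M_E = 402.8
  1.55 M_D + 3.1 M_E = 388.4
Solving the pair gives M_D = 89.73 kN·m and M_E = 80.41 kN·m (hogging).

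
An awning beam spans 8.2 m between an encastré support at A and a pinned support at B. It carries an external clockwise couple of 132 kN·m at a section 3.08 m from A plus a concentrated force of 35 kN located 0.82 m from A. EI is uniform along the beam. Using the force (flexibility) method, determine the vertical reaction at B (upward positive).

Remove the prop at B; the released (primary) structure is a cantilever built in at A.
Primary-structure tip deflection at B by superposition:
  clockwise couple 132 at a = 3.08: M₀a(2L − a)/(2EI) = 2708/EI
  point load 35 at a = 0.82: Pa²(3L − a)/(6EI) = 93.27/EI
  δ_0 = 2801/EI
Tip deflection under a unit load at B: L³/(3EI) = 183.8/EI.
The prop prevents deflection at B: R_B = δ_0/δ_{BB} = 2801/183.8 = 15.24 kN.

R_B = 15.24 kN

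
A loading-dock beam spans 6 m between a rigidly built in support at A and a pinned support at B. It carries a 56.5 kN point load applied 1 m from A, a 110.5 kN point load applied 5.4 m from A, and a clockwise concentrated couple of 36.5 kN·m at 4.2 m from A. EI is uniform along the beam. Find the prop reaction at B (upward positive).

R_B = 104.5 kN

Release the roller at B. Primary structure: cantilever fixed at A.
Deflection at B on the released cantilever, summing each load's contribution:
  point load 56.5 at a = 1: Pa²(3L − a)/(6EI) = 160.1/EI
  point load 110.5 at a = 5.4: Pa²(3L − a)/(6EI) = 6767/EI
  clockwise couple 36.5 at a = 4.2: M₀a(2L − a)/(2EI) = 597.9/EI
  δ_0 = 7525/EI
Tip deflection under a unit load at B: L³/(3EI) = 72/EI.
Compatibility at B: δ_0 − R_B·δ_{BB} = 0, so R_B = 7525/72 = 104.5 kN.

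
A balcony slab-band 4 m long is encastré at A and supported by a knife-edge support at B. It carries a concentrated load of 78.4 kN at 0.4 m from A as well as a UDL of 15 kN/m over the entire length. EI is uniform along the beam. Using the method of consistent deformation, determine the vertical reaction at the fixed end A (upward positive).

Choose R_B as the redundant. The primary structure is the cantilever fixed at A.
Free-end deflection of the primary structure under the applied loading (downward +):
  point load 78.4 at a = 0.4: Pa²(3L − a)/(6EI) = 24.25/EI
  UDL 15: wL⁴/(8EI) = 480/EI
  δ_0 = 504.3/EI
Tip deflection under a unit load at B: L³/(3EI) = 21.33/EI.
Compatibility at B: δ_0 − R_B·δ_{BB} = 0, so R_B = 504.3/21.33 = 23.64 kN.
Vertical equilibrium: R_A = ΣP − R_B = 138.4 − 23.64 = 114.8 kN.

R_A = 114.8 kN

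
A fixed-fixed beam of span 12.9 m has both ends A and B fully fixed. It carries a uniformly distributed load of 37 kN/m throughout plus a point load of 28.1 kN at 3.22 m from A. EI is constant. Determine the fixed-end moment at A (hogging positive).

Take the two fixed-end moments M_A, M_B as redundants; the released structure is the simple span AB.
End rotations of the released simple span under the applied load (×1/EI):
  at A: UDL 37: wL³/(24EI) = 3309/EI
  at B: UDL 37: wL³/(24EI) = 3309/EI
  at A: point load 28.1 at a = 3.22: Pab(L + b)/(6LEI) = 255.5/EI
  at B: point load 28.1 at a = 3.22: Pab(L + a)/(6LEI) = 182.4/EI
  θ_A0 = 3565/EI,  θ_B0 = 3492/EI
Flexibility coefficients: a unit moment at one end gives L/(3EI) there and L/(6EI) at the far end, so f₁₁ = f₂₂ = 4.3/EI and f₁₂ = f₂₁ = 2.15/EI.
Compatibility — zero rotation at each built-in end:
  4.3 M_A + 2.15 M_B = 3565
  2.15 M_A + 4.3 M_B = 3492
Solving the pair gives M_A = 564 kN·m and M_B = 530 kN·m (hogging).

M_A = 564 kN·m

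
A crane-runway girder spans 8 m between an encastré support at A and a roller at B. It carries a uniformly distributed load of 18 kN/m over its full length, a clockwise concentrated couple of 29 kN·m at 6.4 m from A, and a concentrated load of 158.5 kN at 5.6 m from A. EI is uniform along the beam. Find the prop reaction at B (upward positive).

Release the roller at B. Primary structure: cantilever fixed at A.
Primary-structure tip deflection at B by superposition:
  UDL 18: wL⁴/(8EI) = 9216/EI
  clockwise couple 29 at a = 6.4: M₀a(2L − a)/(2EI) = 890.9/EI
  point load 158.5 at a = 5.6: Pa²(3L − a)/(6EI) = 15243/EI
  δ_0 = 25350/EI
Flexibility coefficient — unit upward force at B: δ_{BB} = L³/(3EI) = 170.7/EI.
Compatibility at B: δ_0 − R_B·δ_{BB} = 0, so R_B = 25350/170.7 = 148.5 kN.

R_B = 148.5 kN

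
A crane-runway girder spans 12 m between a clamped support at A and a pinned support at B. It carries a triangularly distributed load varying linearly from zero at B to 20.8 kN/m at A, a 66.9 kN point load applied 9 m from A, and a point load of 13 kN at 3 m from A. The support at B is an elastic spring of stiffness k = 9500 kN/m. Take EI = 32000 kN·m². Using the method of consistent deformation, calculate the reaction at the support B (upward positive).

Remove the prop at B; the released (primary) structure is a cantilever built in at A.
Primary-structure tip deflection at B by superposition:
  triangular load, peak 20.8 at the fixed end: w₀L⁴/(30EI) = 14377/EI
  point load 66.9 at a = 9: Pa²(3L − a)/(6EI) = 24385/EI
  point load 13 at a = 3: Pa²(3L − a)/(6EI) = 643.5/EI
  δ_0 = 39406/EI
Flexibility coefficient — unit upward force at B: δ_{BB} = L³/(3EI) = 576/EI.
With EI = 32000 kN·m²: δ_0 = 1.2314 m and δ_{BB} = 0.018 m/kN.
Compatibility — the spring shortens by R_B/k under the reaction it provides: δ_0 − R_B·δ_{BB} = R_B/k. With 1/k = 0.000105 m/kN, R_B = δ_0 / (δ_{BB} + 1/k) = 1.2314 / (0.018 + 0.000105) = 68.01 kN.

R_B = 68.01 kN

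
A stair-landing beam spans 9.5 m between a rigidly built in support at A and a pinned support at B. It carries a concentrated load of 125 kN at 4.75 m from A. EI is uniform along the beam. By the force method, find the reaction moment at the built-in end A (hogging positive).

Choose R_B as the redundant. The primary structure is the cantilever fixed at A.
Free-end deflection of the primary structure under the applied loading (downward +):
  point load 125 at a = 4.75: Pa²(3L − a)/(6EI) = 11164/EI
Flexibility coefficient — unit upward force at B: δ_{BB} = L³/(3EI) = 285.8/EI.
The prop prevents deflection at B: R_B = δ_0/δ_{BB} = 11164/285.8 = 39.06 kN.
Moment equilibrium about A: M_A = Σ(load moments about A) − R_B·L = 593.8 − 39.06×9.5 = 222.7 kN·m.

M_A = 222.7 kN·m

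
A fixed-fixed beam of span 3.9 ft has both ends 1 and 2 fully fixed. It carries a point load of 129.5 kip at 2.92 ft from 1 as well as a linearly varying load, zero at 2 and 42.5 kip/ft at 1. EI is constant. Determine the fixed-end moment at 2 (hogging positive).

M_2 = 92.69 kip·ft

Take the two fixed-end moments M_1, M_2 as redundants; the released structure is the simple span 12.
Simple-span end rotations at 1 and 2 under the given loads:
  at 1: point load 129.5 at a = 2.92: Pab(L + b)/(6LEI) = 77.28/EI
  at 2: point load 129.5 at a = 2.92: Pab(L + a)/(6LEI) = 108/EI
  at 1: triangular load, peak 42.5: w₀L³/(45EI) = 56.02/EI
  at 2: triangular load, peak 42.5: 7w₀L³/(360EI) = 49.02/EI
  θ_10 = 133.3/EI,  θ_20 = 157/EI
Flexibility coefficients: a unit moment at one end gives L/(3EI) there and L/(6EI) at the far end, so f₁₁ = f₂₂ = 1.3/EI and f₁₂ = f₂₁ = 0.65/EI.
Compatibility — zero rotation at each built-in end:
  1.3 M_1 + 0.65 M_2 = 133.3
  0.65 M_1 + 1.3 M_2 = 157
Solving the pair gives M_1 = 56.2 kip·ft and M_2 = 92.69 kip·ft (hogging).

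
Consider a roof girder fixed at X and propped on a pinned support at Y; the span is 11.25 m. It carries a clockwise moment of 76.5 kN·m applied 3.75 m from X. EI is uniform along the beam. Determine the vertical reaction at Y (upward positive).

R_Y = 5.667 kN

Release the roller at Y. Primary structure: cantilever fixed at X.
Deflection at Y on the released cantilever, summing each load's contribution:
  clockwise couple 76.5 at a = 3.75: M₀a(2L − a)/(2EI) = 2689/EI
Flexibility coefficient — unit upward force at Y: δ_{YY} = L³/(3EI) = 474.6/EI.
The prop prevents deflection at Y: R_Y = δ_0/δ_{YY} = 2689/474.6 = 5.667 kN.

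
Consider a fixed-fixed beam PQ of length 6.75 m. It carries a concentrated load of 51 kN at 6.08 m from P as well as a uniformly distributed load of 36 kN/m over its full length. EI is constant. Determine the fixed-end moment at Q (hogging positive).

Take the two fixed-end moments M_P, M_Q as redundants; the released structure is the simple span PQ.
End rotations of the released simple span under the applied load (×1/EI):
  at P: point load 51 at a = 6.08: Pab(L + b)/(6LEI) = 38.06/EI
  at Q: point load 51 at a = 6.08: Pab(L + a)/(6LEI) = 65.81/EI
  at P: UDL 36: wL³/(24EI) = 461.3/EI
  at Q: UDL 36: wL³/(24EI) = 461.3/EI
  θ_P0 = 499.4/EI,  θ_Q0 = 527.1/EI
Flexibility coefficients: a unit moment at one end gives L/(3EI) there and L/(6EI) at the far end, so f₁₁ = f₂₂ = 2.25/EI and f₁₂ = f₂₁ = 1.125/EI.
Compatibility — zero rotation at each built-in end:
  2.25 M_P + 1.125 M_Q = 499.4
  1.125 M_P + 2.25 M_Q = 527.1
Solving the pair gives M_P = 139.7 kN·m and M_Q = 164.4 kN·m (hogging).

M_Q = 164.4 kN·m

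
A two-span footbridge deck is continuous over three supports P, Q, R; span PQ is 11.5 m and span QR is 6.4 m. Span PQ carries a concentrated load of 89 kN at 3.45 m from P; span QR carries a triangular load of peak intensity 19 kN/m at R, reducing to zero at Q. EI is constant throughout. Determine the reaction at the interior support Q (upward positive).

Release continuity at Q by inserting a hinge; the redundant is the internal moment M_Q. The primary structure is two simply-supported spans PQ and QR.
End slopes at the hinge Q, treating each span as simply supported:
  span PQ: point load 89 at a = 3.45: Pab(L + a)/(6LEI) = 535.5/EI
  span QR: triangular load, peak 19: 7w₀L³/(360EI) = 96.85/EI
  relative rotation θ_0 = (535.5 + 96.85)/EI = 632.4/EI
A unit hogging moment at Q produces rotation L₁/(3EI) + L₂/(3EI) = 5.967/EI.
Compatibility: M_Q·(L₁+L₂)/(3EI) = θ_0, giving M_Q = 106 kN·m (hogging).
Span PQ, ΣM about P with M_Q applied at Q: R_Q^{PQ}·11.5 = 307.1 + 106, so R_Q^{PQ} = 35.92 kN and R_P = 89 − 35.92 = 53.08 kN.
Span QR, ΣM about R: R_Q^{QR}·6.4 = 129.7 + 106, so R_Q^{QR} = 36.83 kN and R_R = 60.8 − 36.83 = 23.97 kN.
R_Q = 35.92 + 36.83 = 72.74 kN.

R_Q = 72.74 kN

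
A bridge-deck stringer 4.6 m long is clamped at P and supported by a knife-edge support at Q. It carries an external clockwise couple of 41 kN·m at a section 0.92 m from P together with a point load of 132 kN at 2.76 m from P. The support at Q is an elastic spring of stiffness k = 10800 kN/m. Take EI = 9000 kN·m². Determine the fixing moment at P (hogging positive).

M_P = 128 kN·m

Remove the prop at Q; the released (primary) structure is a cantilever built in at P.
Deflection at Q on the released cantilever, summing each load's contribution:
  clockwise couple 41 at a = 0.92: M₀a(2L − a)/(2EI) = 156.2/EI
  point load 132 at a = 2.76: Pa²(3L − a)/(6EI) = 1850/EI
  δ_0 = 2006/EI
Flexibility coefficient — unit upward force at Q: δ_{QQ} = L³/(3EI) = 32.45/EI.
With EI = 9000 kN·m²: δ_0 = 0.22292 m and δ_{QQ} = 0.003605 m/kN.
Compatibility — the spring shortens by R_Q/k under the reaction it provides: δ_0 − R_Q·δ_{QQ} = R_Q/k. With 1/k = 0.000093 m/kN, R_Q = δ_0 / (δ_{QQ} + 1/k) = 0.22292 / (0.003605 + 0.000093) = 60.29 kN.
Moment equilibrium about P: M_P = Σ(load moments about P) − R_Q·L = 405.3 − 60.29×4.6 = 128 kN·m.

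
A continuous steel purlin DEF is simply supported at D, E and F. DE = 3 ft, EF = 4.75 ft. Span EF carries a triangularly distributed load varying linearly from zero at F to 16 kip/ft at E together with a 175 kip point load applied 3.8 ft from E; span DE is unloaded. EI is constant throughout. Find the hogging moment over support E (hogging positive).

Insert a hinge at E; M_E is the redundant, and each span becomes simply supported.
End slopes at the hinge E, treating each span as simply supported:
  span EF: triangular load, peak 16: w₀L³/(45EI) = 38.11/EI
  span EF: point load 175 at a = 3.8: Pab(L + b)/(6LEI) = 126.3/EI
  relative rotation θ_0 = (0 + 164.5)/EI = 164.5/EI
A unit hogging moment at E produces rotation L₁/(3EI) + L₂/(3EI) = 2.583/EI.
Slope continuity at E: θ_0 = M_E·2.583/EI, so M_E = 164.5/2.583 = 63.66 kip·ft (hogging).

M_E = 63.66 kip·ft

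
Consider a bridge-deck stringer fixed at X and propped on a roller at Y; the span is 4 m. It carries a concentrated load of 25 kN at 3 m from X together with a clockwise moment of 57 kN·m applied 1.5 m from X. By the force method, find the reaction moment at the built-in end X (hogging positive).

M_X = 16.62 kN·m

Release the roller at Y. Primary structure: cantilever fixed at X.
Deflection at Y on the released cantilever, summing each load's contribution:
  point load 25 at a = 3: Pa²(3L − a)/(6EI) = 337.5/EI
  clockwise couple 57 at a = 1.5: M₀a(2L − a)/(2EI) = 277.9/EI
  δ_0 = 615.4/EI
Tip deflection under a unit load at Y: L³/(3EI) = 21.33/EI.
Compatibility at Y: δ_0 − R_Y·δ_{YY} = 0, so R_Y = 615.4/21.33 = 28.85 kN.
Moment equilibrium about X: M_X = Σ(load moments about X) − R_Y·L = 132 − 28.85×4 = 16.62 kN·m.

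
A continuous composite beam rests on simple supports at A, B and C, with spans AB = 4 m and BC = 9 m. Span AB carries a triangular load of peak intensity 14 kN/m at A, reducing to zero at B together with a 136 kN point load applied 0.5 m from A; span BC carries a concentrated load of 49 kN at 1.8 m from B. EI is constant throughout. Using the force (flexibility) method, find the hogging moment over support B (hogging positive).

M_B = 58.28 kN·m

Release continuity at B by inserting a hinge; the redundant is the internal moment M_B. The primary structure is two simply-supported spans AB and BC.
End slopes at the hinge B, treating each span as simply supported:
  span AB: triangular load, peak 14: 7w₀L³/(360EI) = 17.42/EI
  span AB: point load 136 at a = 0.5: Pab(L + a)/(6LEI) = 44.62/EI
  span BC: point load 49 at a = 1.8: Pab(L + b)/(6LEI) = 190.5/EI
  relative rotation θ_0 = (62.05 + 190.5)/EI = 252.6/EI
A unit hogging moment at B produces rotation L₁/(3EI) + L₂/(3EI) = 4.333/EI.
Compatibility: M_B·(L₁+L₂)/(3EI) = θ_0, giving M_B = 58.28 kN·m (hogging).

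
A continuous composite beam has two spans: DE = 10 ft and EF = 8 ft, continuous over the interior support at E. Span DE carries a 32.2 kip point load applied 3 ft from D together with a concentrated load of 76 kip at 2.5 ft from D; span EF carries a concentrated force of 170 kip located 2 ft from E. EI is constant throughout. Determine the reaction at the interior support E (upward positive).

R_E = 195.1 kip

Release continuity at E by inserting a hinge; the redundant is the internal moment M_E. The primary structure is two simply-supported spans DE and EF.
End slopes at the hinge E, treating each span as simply supported:
  span DE: point load 32.2 at a = 3: Pab(L + a)/(6LEI) = 146.5/EI
  span DE: point load 76 at a = 2.5: Pab(L + a)/(6LEI) = 296.9/EI
  span EF: point load 170 at a = 2: Pab(L + b)/(6LEI) = 595/EI
  relative rotation θ_0 = (443.4 + 595)/EI = 1038/EI
A unit hogging moment at E produces rotation L₁/(3EI) + L₂/(3EI) = 6/EI.
Slope continuity at E: θ_0 = M_E·6/EI, so M_E = 1038/6 = 173.1 kip·ft (hogging).
Span DE, ΣM about D with M_E applied at E: R_E^{DE}·10 = 286.6 + 173.1, so R_E^{DE} = 45.97 kip and R_D = 108.2 − 45.97 = 62.23 kip.
Span EF, ΣM about F: R_E^{EF}·8 = 1020 + 173.1, so R_E^{EF} = 149.1 kip and R_F = 170 − 149.1 = 20.87 kip.
R_E = 45.97 + 149.1 = 195.1 kip.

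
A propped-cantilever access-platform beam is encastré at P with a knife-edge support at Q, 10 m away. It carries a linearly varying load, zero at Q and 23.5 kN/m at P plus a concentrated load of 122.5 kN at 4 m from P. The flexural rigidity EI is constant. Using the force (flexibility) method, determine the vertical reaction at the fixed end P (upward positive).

Choose R_Q as the redundant. The primary structure is the cantilever fixed at P.
Deflection at Q on the released cantilever, summing each load's contribution:
  triangular load, peak 23.5 at the fixed end: w₀L⁴/(30EI) = 7833/EI
  point load 122.5 at a = 4: Pa²(3L − a)/(6EI) = 8493/EI
  δ_0 = 16327/EI
Tip deflection under a unit load at Q: L³/(3EI) = 333.3/EI.
Compatibility at Q: δ_0 − R_Q·δ_{QQ} = 0, so R_Q = 16327/333.3 = 48.98 kN.
Vertical equilibrium: R_P = ΣP − R_Q = 240 − 48.98 = 191 kN.

R_P = 191 kN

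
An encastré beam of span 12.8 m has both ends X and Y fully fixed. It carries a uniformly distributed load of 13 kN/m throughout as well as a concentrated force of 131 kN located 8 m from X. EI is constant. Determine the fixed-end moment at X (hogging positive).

Take the two fixed-end moments M_X, M_Y as redundants; the released structure is the simple span XY.
End rotations of the released simple span under the applied load (×1/EI):
  at X: UDL 13: wL³/(24EI) = 1136/EI
  at Y: UDL 13: wL³/(24EI) = 1136/EI
  at X: point load 131 at a = 8: Pab(L + b)/(6LEI) = 1153/EI
  at Y: point load 131 at a = 8: Pab(L + a)/(6LEI) = 1362/EI
  θ_X0 = 2289/EI,  θ_Y0 = 2498/EI
Flexibility coefficients: a unit moment at one end gives L/(3EI) there and L/(6EI) at the far end, so f₁₁ = f₂₂ = 4.267/EI and f₁₂ = f₂₁ = 2.133/EI.
Compatibility — zero rotation at each built-in end:
  4.267 M_X + 2.133 M_Y = 2289
  2.133 M_X + 4.267 M_Y = 2498
Solving the pair gives M_X = 324.9 kN·m and M_Y = 423.1 kN·m (hogging).

M_X = 324.9 kN·m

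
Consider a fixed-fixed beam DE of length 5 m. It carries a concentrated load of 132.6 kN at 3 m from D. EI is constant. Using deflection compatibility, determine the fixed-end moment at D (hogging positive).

M_D = 63.65 kN·m

Release both end moments; the primary structure is a simply-supported span DE with redundants M_D and M_E.
Simple-span end rotations at D and E under the given loads:
  at D: point load 132.6 at a = 3: Pab(L + b)/(6LEI) = 185.6/EI
  at E: point load 132.6 at a = 3: Pab(L + a)/(6LEI) = 212.2/EI
  θ_D0 = 185.6/EI,  θ_E0 = 212.2/EI
Flexibility coefficients: a unit moment at one end gives L/(3EI) there and L/(6EI) at the far end, so f₁₁ = f₂₂ = 1.667/EI and f₁₂ = f₂₁ = 0.8333/EI.
Compatibility — zero rotation at each built-in end:
  1.667 M_D + 0.8333 M_E = 185.6
  0.8333 M_D + 1.667 M_E = 212.2
Solving the pair gives M_D = 63.65 kN·m and M_E = 95.47 kN·m (hogging).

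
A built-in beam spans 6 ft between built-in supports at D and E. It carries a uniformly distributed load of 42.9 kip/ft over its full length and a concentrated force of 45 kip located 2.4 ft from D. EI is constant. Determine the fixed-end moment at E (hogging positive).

Release both end moments; the primary structure is a simply-supported span DE with redundants M_D and M_E.
Simple-span end rotations at D and E under the given loads:
  at D: UDL 42.9: wL³/(24EI) = 386.1/EI
  at E: UDL 42.9: wL³/(24EI) = 386.1/EI
  at D: point load 45 at a = 2.4: Pab(L + b)/(6LEI) = 103.7/EI
  at E: point load 45 at a = 2.4: Pab(L + a)/(6LEI) = 90.72/EI
  θ_D0 = 489.8/EI,  θ_E0 = 476.8/EI
Flexibility coefficients: a unit moment at one end gives L/(3EI) there and L/(6EI) at the far end, so f₁₁ = f₂₂ = 2/EI and f₁₂ = f₂₁ = 1/EI.
Compatibility — zero rotation at each built-in end:
  2 M_D + 1 M_E = 489.8
  1 M_D + 2 M_E = 476.8
Solving the pair gives M_D = 167.6 kip·ft and M_E = 154.6 kip·ft (hogging).

M_E = 154.6 kip·ft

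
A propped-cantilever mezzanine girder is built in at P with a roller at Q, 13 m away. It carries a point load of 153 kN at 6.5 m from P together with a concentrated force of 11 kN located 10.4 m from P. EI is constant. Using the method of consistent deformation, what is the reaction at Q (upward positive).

Choose R_Q as the redundant. The primary structure is the cantilever fixed at P.
Deflection at Q on the released cantilever, summing each load's contribution:
  point load 153 at a = 6.5: Pa²(3L − a)/(6EI) = 35015/EI
  point load 11 at a = 10.4: Pa²(3L − a)/(6EI) = 5671/EI
  δ_0 = 40686/EI
Tip deflection under a unit load at Q: L³/(3EI) = 732.3/EI.
The prop prevents deflection at Q: R_Q = δ_0/δ_{QQ} = 40686/732.3 = 55.56 kN.

R_Q = 55.56 kN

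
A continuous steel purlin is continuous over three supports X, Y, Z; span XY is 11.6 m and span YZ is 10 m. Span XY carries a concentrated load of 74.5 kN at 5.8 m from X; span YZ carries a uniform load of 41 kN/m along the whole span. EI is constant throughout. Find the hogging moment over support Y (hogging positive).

Release continuity at Y by inserting a hinge; the redundant is the internal moment M_Y. The primary structure is two simply-supported spans XY and YZ.
Rotations at Y on the released spans (each span's end-slope, ×1/EI):
  span XY: point load 74.5 at a = 5.8: Pab(L + a)/(6LEI) = 626.5/EI
  span YZ: UDL 41: wL³/(24EI) = 1708/EI
  relative rotation θ_0 = (626.5 + 1708)/EI = 2335/EI
A unit hogging moment at Y produces rotation L₁/(3EI) + L₂/(3EI) = 7.2/EI.
Slope continuity at Y: θ_0 = M_Y·7.2/EI, so M_Y = 2335/7.2 = 324.3 kN·m (hogging).

M_Y = 324.3 kN·m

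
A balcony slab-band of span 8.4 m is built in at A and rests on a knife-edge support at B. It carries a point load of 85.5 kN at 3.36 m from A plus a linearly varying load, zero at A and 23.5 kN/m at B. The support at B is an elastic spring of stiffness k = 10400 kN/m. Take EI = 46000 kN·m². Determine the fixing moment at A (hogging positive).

M_A = 247.9 kN·m

Remove the prop at B; the released (primary) structure is a cantilever built in at A.
Deflection at B on the released cantilever, summing each load's contribution:
  point load 85.5 at a = 3.36: Pa²(3L − a)/(6EI) = 3514/EI
  triangular load, peak 23.5 at the free end: 11w₀L⁴/(120EI) = 10725/EI
  δ_0 = 14239/EI
Tip deflection under a unit load at B: L³/(3EI) = 197.6/EI.
With EI = 46000 kN·m²: δ_0 = 0.30953 m and δ_{BB} = 0.004295 m/kN.
Compatibility — the spring shortens by R_B/k under the reaction it provides: δ_0 − R_B·δ_{BB} = R_B/k. With 1/k = 0.000096 m/kN, R_B = δ_0 / (δ_{BB} + 1/k) = 0.30953 / (0.004295 + 0.000096) = 70.49 kN.
Moment equilibrium about A: M_A = Σ(load moments about A) − R_B·L = 840 − 70.49×8.4 = 247.9 kN·m.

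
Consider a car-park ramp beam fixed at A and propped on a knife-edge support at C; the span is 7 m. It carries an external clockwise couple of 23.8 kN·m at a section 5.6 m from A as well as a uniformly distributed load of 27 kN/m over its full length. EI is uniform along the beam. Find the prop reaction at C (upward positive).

R_C = 75.77 kN

Release the roller at C. Primary structure: cantilever fixed at A.
Free-end deflection of the primary structure under the applied loading (downward +):
  clockwise couple 23.8 at a = 5.6: M₀a(2L − a)/(2EI) = 559.8/EI
  UDL 27: wL⁴/(8EI) = 8103/EI
  δ_0 = 8663/EI
Flexibility coefficient — unit upward force at C: δ_{CC} = L³/(3EI) = 114.3/EI.
Compatibility at C: δ_0 − R_C·δ_{CC} = 0, so R_C = 8663/114.3 = 75.77 kN.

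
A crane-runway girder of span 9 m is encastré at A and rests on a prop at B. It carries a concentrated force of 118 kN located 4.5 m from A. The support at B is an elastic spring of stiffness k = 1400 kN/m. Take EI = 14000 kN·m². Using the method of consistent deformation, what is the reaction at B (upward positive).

R_B = 35.42 kN

Choose R_B as the redundant. The primary structure is the cantilever fixed at A.
Free-end deflection of the primary structure under the applied loading (downward +):
  point load 118 at a = 4.5: Pa²(3L − a)/(6EI) = 8961/EI
Tip deflection under a unit load at B: L³/(3EI) = 243/EI.
With EI = 14000 kN·m²: δ_0 = 0.64004 m and δ_{BB} = 0.017357 m/kN.
Compatibility — the spring shortens by R_B/k under the reaction it provides: δ_0 − R_B·δ_{BB} = R_B/k. With 1/k = 0.000714 m/kN, R_B = δ_0 / (δ_{BB} + 1/k) = 0.64004 / (0.017357 + 0.000714) = 35.42 kN.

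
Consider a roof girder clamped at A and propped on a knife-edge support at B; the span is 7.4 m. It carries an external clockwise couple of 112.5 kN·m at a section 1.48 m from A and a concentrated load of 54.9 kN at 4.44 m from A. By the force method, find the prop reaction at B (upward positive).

R_B = 31.93 kN

Release the roller at B. Primary structure: cantilever fixed at A.
Primary-structure tip deflection at B by superposition:
  clockwise couple 112.5 at a = 1.48: M₀a(2L − a)/(2EI) = 1109/EI
  point load 54.9 at a = 4.44: Pa²(3L − a)/(6EI) = 3204/EI
  δ_0 = 4312/EI
Tip deflection under a unit load at B: L³/(3EI) = 135.1/EI.
Compatibility at B: δ_0 − R_B·δ_{BB} = 0, so R_B = 4312/135.1 = 31.93 kN.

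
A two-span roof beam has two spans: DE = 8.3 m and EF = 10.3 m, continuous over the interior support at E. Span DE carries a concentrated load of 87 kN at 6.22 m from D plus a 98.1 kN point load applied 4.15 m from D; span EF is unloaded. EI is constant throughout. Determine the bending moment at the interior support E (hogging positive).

M_E = 121.1 kN·m

Take M_E as the redundant. Released structure: two simple spans DE and EF with a hinge at E.
Rotations at E on the released spans (each span's end-slope, ×1/EI):
  span DE: point load 87 at a = 6.22: Pab(L + a)/(6LEI) = 328.2/EI
  span DE: point load 98.1 at a = 4.15: Pab(L + a)/(6LEI) = 422.4/EI
  relative rotation θ_0 = (750.6 + 0)/EI = 750.6/EI
A unit hogging moment at E produces rotation L₁/(3EI) + L₂/(3EI) = 6.2/EI.
Slope continuity at E: θ_0 = M_E·6.2/EI, so M_E = 750.6/6.2 = 121.1 kN·m (hogging).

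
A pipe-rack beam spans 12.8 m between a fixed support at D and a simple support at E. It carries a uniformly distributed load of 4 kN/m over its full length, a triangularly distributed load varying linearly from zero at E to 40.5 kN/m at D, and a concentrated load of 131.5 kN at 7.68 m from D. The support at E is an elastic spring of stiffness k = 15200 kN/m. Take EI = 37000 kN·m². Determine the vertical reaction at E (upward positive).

Remove the prop at E; the released (primary) structure is a cantilever built in at D.
Primary-structure tip deflection at E by superposition:
  UDL 4: wL⁴/(8EI) = 13422/EI
  triangular load, peak 40.5 at the fixed end: w₀L⁴/(30EI) = 36239/EI
  point load 131.5 at a = 7.68: Pa²(3L − a)/(6EI) = 39712/EI
  δ_0 = 89372/EI
Tip deflection under a unit load at E: L³/(3EI) = 699.1/EI.
With EI = 37000 kN·m²: δ_0 = 2.4155 m and δ_{EE} = 0.018893 m/kN.
Compatibility — the spring shortens by R_E/k under the reaction it provides: δ_0 − R_E·δ_{EE} = R_E/k. With 1/k = 0.000066 m/kN, R_E = δ_0 / (δ_{EE} + 1/k) = 2.4155 / (0.018893 + 0.000066) = 127.4 kN.

R_E = 127.4 kN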